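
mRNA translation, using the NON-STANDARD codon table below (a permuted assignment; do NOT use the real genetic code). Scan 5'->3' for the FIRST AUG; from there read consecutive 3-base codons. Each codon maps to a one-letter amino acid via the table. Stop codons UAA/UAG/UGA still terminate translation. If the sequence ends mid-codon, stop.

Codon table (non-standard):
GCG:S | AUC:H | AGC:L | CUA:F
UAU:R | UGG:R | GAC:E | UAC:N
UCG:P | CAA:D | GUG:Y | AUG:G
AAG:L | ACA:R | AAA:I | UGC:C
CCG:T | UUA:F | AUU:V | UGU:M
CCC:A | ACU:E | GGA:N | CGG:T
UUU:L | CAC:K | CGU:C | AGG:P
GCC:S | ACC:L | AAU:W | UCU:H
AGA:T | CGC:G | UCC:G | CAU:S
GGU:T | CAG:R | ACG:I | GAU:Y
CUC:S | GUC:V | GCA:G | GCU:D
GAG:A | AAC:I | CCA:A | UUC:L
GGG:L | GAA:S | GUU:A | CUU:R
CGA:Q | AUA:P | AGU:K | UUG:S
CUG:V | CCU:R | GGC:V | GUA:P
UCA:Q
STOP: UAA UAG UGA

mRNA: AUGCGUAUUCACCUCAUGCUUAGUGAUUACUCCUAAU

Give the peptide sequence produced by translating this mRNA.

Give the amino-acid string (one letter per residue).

start AUG at pos 0
pos 0: AUG -> G; peptide=G
pos 3: CGU -> C; peptide=GC
pos 6: AUU -> V; peptide=GCV
pos 9: CAC -> K; peptide=GCVK
pos 12: CUC -> S; peptide=GCVKS
pos 15: AUG -> G; peptide=GCVKSG
pos 18: CUU -> R; peptide=GCVKSGR
pos 21: AGU -> K; peptide=GCVKSGRK
pos 24: GAU -> Y; peptide=GCVKSGRKY
pos 27: UAC -> N; peptide=GCVKSGRKYN
pos 30: UCC -> G; peptide=GCVKSGRKYNG
pos 33: UAA -> STOP

Answer: GCVKSGRKYNG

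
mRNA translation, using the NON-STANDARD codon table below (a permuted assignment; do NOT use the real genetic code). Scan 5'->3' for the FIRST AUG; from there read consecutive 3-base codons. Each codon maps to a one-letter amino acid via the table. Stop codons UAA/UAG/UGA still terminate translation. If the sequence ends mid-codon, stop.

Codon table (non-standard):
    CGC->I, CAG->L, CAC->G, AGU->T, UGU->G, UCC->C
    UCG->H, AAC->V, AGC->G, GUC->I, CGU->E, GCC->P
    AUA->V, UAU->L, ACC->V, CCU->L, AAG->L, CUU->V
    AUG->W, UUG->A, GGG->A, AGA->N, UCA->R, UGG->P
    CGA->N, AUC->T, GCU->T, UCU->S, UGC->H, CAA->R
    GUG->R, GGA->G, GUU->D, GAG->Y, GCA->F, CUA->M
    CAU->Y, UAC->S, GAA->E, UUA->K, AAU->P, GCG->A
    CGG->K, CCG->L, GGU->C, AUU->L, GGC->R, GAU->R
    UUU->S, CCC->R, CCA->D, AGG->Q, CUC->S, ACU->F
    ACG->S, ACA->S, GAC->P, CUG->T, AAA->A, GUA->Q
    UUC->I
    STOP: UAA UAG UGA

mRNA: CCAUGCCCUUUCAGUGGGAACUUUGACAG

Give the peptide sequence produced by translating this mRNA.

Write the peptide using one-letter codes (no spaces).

start AUG at pos 2
pos 2: AUG -> W; peptide=W
pos 5: CCC -> R; peptide=WR
pos 8: UUU -> S; peptide=WRS
pos 11: CAG -> L; peptide=WRSL
pos 14: UGG -> P; peptide=WRSLP
pos 17: GAA -> E; peptide=WRSLPE
pos 20: CUU -> V; peptide=WRSLPEV
pos 23: UGA -> STOP

Answer: WRSLPEV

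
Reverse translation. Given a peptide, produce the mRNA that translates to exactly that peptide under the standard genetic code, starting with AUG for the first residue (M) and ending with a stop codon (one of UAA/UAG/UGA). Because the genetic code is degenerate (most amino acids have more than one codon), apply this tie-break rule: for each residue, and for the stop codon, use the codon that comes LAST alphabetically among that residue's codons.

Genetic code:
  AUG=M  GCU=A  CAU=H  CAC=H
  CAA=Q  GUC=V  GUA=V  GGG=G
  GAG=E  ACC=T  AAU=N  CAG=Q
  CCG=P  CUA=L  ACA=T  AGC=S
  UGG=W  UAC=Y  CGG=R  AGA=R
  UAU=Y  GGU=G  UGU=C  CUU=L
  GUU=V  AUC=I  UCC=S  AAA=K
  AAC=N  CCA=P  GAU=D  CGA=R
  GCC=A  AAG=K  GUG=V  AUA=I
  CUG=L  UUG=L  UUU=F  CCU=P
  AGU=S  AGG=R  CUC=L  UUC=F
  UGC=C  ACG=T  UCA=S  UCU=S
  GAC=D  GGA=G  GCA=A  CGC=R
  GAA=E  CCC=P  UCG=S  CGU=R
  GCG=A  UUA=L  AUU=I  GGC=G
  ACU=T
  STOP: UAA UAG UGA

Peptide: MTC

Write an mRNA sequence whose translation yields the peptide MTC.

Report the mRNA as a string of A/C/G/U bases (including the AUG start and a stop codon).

residue 1: M -> AUG (start codon)
residue 2: T codons sorted = ACA,ACC,ACG,ACU -> pick last = ACU
residue 3: C codons sorted = UGC,UGU -> pick last = UGU
terminator: stop codons sorted = UAA,UAG,UGA -> pick last = UGA

Answer: mRNA: AUGACUUGUUGA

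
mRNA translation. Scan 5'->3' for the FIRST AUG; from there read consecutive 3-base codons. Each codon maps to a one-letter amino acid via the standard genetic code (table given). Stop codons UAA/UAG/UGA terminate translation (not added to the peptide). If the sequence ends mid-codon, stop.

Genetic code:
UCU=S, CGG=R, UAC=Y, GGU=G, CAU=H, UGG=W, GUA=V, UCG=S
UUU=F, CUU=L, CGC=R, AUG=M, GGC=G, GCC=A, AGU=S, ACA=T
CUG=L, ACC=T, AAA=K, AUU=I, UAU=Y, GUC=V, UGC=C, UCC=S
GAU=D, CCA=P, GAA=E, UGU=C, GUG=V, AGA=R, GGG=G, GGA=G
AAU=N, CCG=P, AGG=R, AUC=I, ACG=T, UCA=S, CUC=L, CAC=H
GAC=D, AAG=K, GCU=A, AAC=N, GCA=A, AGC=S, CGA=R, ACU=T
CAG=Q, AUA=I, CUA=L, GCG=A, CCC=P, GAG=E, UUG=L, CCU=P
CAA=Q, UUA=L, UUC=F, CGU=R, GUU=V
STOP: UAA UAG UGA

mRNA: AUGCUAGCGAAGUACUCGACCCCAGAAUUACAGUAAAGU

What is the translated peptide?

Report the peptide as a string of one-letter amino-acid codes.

start AUG at pos 0
pos 0: AUG -> M; peptide=M
pos 3: CUA -> L; peptide=ML
pos 6: GCG -> A; peptide=MLA
pos 9: AAG -> K; peptide=MLAK
pos 12: UAC -> Y; peptide=MLAKY
pos 15: UCG -> S; peptide=MLAKYS
pos 18: ACC -> T; peptide=MLAKYST
pos 21: CCA -> P; peptide=MLAKYSTP
pos 24: GAA -> E; peptide=MLAKYSTPE
pos 27: UUA -> L; peptide=MLAKYSTPEL
pos 30: CAG -> Q; peptide=MLAKYSTPELQ
pos 33: UAA -> STOP

Answer: MLAKYSTPELQ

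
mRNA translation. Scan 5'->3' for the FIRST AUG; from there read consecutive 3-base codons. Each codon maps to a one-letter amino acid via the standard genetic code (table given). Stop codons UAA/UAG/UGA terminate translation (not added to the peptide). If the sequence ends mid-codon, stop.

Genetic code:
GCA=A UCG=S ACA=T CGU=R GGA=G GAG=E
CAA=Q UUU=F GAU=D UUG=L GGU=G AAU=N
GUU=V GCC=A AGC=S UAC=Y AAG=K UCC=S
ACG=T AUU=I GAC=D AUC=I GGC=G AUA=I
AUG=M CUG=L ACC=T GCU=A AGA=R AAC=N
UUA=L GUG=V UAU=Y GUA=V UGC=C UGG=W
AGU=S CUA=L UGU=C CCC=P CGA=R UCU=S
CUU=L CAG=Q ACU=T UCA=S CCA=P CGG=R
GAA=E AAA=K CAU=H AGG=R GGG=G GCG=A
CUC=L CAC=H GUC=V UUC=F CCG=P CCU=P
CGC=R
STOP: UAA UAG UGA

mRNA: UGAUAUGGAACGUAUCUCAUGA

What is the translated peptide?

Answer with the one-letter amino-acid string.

start AUG at pos 4
pos 4: AUG -> M; peptide=M
pos 7: GAA -> E; peptide=ME
pos 10: CGU -> R; peptide=MER
pos 13: AUC -> I; peptide=MERI
pos 16: UCA -> S; peptide=MERIS
pos 19: UGA -> STOP

Answer: MERIS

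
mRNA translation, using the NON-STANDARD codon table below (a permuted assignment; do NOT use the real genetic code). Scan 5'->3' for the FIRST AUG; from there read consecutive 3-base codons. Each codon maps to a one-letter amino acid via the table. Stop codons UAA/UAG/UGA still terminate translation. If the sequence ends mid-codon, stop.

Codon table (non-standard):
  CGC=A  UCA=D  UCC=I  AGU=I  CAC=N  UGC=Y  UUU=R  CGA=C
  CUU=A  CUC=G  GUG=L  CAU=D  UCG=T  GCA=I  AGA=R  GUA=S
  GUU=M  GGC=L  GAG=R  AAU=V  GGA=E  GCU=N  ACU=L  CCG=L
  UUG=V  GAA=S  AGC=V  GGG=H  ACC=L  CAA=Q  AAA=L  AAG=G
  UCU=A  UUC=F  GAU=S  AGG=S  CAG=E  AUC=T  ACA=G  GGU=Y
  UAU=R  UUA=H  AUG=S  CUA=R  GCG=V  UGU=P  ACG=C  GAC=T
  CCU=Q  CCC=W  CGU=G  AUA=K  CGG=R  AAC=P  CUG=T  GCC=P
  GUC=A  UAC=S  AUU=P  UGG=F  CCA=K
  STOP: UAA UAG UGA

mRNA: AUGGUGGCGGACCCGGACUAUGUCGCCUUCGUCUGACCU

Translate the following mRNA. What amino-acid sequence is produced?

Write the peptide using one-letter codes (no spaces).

Answer: SLVTLTRAPFA

Derivation:
start AUG at pos 0
pos 0: AUG -> S; peptide=S
pos 3: GUG -> L; peptide=SL
pos 6: GCG -> V; peptide=SLV
pos 9: GAC -> T; peptide=SLVT
pos 12: CCG -> L; peptide=SLVTL
pos 15: GAC -> T; peptide=SLVTLT
pos 18: UAU -> R; peptide=SLVTLTR
pos 21: GUC -> A; peptide=SLVTLTRA
pos 24: GCC -> P; peptide=SLVTLTRAP
pos 27: UUC -> F; peptide=SLVTLTRAPF
pos 30: GUC -> A; peptide=SLVTLTRAPFA
pos 33: UGA -> STOP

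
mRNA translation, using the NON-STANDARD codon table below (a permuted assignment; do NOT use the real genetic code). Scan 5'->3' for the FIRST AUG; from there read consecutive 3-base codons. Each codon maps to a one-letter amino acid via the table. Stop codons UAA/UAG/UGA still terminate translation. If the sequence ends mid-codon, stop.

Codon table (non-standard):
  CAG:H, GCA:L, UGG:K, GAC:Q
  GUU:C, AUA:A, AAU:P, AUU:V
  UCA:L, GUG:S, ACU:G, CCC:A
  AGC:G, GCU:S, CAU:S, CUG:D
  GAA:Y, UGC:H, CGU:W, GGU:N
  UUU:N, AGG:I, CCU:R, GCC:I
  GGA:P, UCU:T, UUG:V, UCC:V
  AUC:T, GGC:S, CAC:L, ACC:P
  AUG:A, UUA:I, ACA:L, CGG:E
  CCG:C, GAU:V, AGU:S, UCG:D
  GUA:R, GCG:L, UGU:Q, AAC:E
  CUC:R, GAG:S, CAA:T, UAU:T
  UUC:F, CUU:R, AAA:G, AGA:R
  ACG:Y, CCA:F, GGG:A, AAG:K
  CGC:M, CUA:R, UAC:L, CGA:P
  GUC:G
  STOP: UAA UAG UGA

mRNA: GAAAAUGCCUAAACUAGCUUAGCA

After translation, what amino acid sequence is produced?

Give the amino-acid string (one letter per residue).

Answer: ARGRS

Derivation:
start AUG at pos 4
pos 4: AUG -> A; peptide=A
pos 7: CCU -> R; peptide=AR
pos 10: AAA -> G; peptide=ARG
pos 13: CUA -> R; peptide=ARGR
pos 16: GCU -> S; peptide=ARGRS
pos 19: UAG -> STOP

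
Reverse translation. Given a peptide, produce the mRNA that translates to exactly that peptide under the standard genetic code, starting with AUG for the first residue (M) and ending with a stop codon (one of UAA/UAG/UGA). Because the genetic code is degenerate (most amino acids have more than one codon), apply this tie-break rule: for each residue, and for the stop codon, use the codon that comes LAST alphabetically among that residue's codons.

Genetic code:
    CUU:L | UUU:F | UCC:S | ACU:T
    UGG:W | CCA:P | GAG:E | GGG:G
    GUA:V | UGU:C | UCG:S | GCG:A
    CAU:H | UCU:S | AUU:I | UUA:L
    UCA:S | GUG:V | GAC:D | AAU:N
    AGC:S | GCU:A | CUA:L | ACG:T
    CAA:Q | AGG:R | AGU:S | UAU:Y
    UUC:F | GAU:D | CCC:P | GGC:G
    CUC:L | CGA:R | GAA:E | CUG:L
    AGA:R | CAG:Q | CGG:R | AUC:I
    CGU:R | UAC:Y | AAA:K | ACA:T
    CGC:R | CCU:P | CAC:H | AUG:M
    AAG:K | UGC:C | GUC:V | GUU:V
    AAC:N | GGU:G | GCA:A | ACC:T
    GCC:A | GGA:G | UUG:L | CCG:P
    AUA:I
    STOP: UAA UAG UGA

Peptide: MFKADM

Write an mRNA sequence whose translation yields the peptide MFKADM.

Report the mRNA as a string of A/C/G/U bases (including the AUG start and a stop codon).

residue 1: M -> AUG (start codon)
residue 2: F codons sorted = UUC,UUU -> pick last = UUU
residue 3: K codons sorted = AAA,AAG -> pick last = AAG
residue 4: A codons sorted = GCA,GCC,GCG,GCU -> pick last = GCU
residue 5: D codons sorted = GAC,GAU -> pick last = GAU
residue 6: M -> AUG (only codon)
terminator: stop codons sorted = UAA,UAG,UGA -> pick last = UGA

Answer: mRNA: AUGUUUAAGGCUGAUAUGUGA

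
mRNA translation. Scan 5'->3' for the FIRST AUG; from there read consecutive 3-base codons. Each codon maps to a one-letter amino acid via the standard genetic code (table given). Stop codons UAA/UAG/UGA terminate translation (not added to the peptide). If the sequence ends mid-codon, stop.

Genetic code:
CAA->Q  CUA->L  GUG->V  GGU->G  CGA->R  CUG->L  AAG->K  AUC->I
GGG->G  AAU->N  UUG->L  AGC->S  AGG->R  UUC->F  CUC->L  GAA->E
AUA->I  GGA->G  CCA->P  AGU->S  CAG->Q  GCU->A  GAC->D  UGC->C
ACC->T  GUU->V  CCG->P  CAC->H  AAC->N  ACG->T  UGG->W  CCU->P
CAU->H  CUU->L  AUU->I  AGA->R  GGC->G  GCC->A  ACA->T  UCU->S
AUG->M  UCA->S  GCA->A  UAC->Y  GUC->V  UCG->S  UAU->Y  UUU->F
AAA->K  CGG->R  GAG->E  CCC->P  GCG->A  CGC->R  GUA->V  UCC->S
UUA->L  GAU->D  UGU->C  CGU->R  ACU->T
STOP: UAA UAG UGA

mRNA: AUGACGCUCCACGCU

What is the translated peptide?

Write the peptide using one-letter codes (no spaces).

Answer: MTLHA

Derivation:
start AUG at pos 0
pos 0: AUG -> M; peptide=M
pos 3: ACG -> T; peptide=MT
pos 6: CUC -> L; peptide=MTL
pos 9: CAC -> H; peptide=MTLH
pos 12: GCU -> A; peptide=MTLHA
pos 15: only 0 nt remain (<3), stop (end of mRNA)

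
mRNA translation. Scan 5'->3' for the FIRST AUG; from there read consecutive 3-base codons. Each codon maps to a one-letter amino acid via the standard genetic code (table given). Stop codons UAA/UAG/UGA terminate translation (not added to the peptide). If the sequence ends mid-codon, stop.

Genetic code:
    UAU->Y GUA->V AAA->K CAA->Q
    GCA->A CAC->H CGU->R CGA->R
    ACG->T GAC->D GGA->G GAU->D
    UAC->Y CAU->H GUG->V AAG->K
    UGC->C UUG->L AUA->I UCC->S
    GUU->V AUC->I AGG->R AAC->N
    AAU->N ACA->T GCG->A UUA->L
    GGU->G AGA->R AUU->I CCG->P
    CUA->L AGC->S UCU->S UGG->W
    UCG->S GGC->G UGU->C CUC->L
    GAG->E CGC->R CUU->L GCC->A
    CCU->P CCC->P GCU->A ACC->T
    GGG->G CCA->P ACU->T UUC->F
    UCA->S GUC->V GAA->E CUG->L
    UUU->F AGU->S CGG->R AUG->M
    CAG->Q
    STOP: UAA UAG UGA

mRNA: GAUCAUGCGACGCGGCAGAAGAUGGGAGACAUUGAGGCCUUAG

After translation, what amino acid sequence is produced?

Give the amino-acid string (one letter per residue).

Answer: MRRGRRWETLRP

Derivation:
start AUG at pos 4
pos 4: AUG -> M; peptide=M
pos 7: CGA -> R; peptide=MR
pos 10: CGC -> R; peptide=MRR
pos 13: GGC -> G; peptide=MRRG
pos 16: AGA -> R; peptide=MRRGR
pos 19: AGA -> R; peptide=MRRGRR
pos 22: UGG -> W; peptide=MRRGRRW
pos 25: GAG -> E; peptide=MRRGRRWE
pos 28: ACA -> T; peptide=MRRGRRWET
pos 31: UUG -> L; peptide=MRRGRRWETL
pos 34: AGG -> R; peptide=MRRGRRWETLR
pos 37: CCU -> P; peptide=MRRGRRWETLRP
pos 40: UAG -> STOP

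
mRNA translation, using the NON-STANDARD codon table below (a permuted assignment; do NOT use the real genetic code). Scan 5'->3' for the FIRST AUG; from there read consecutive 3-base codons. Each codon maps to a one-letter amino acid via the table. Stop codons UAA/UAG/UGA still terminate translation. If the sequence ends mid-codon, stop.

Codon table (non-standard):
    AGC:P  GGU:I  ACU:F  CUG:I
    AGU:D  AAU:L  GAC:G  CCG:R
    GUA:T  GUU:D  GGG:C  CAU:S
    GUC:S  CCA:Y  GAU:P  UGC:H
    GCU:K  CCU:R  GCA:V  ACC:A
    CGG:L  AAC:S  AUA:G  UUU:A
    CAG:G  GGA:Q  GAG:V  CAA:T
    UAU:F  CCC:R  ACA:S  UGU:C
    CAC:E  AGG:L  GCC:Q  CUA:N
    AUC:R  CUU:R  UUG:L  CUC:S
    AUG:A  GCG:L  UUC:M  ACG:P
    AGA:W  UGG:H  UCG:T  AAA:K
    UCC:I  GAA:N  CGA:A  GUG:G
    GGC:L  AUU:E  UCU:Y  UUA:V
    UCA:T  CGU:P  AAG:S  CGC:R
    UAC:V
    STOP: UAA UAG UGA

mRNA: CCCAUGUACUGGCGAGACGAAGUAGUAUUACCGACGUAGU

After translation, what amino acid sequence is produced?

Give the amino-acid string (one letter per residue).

Answer: AVHAGNTTVRP

Derivation:
start AUG at pos 3
pos 3: AUG -> A; peptide=A
pos 6: UAC -> V; peptide=AV
pos 9: UGG -> H; peptide=AVH
pos 12: CGA -> A; peptide=AVHA
pos 15: GAC -> G; peptide=AVHAG
pos 18: GAA -> N; peptide=AVHAGN
pos 21: GUA -> T; peptide=AVHAGNT
pos 24: GUA -> T; peptide=AVHAGNTT
pos 27: UUA -> V; peptide=AVHAGNTTV
pos 30: CCG -> R; peptide=AVHAGNTTVR
pos 33: ACG -> P; peptide=AVHAGNTTVRP
pos 36: UAG -> STOP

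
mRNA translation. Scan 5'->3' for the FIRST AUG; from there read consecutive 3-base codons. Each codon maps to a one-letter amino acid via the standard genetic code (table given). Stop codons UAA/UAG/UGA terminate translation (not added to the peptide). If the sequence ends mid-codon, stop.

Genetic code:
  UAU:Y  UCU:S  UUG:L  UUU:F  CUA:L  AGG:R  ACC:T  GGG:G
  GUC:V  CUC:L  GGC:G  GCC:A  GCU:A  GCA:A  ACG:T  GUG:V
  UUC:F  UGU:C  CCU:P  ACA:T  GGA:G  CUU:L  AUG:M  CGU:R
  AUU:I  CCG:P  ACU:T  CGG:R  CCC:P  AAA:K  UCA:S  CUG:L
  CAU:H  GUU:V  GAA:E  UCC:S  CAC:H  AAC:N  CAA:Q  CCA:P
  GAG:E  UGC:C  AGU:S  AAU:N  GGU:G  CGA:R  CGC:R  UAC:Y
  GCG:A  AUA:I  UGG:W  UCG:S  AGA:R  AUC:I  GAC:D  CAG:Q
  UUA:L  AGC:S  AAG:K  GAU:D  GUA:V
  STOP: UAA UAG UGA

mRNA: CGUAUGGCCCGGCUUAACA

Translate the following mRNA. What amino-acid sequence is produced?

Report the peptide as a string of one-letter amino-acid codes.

start AUG at pos 3
pos 3: AUG -> M; peptide=M
pos 6: GCC -> A; peptide=MA
pos 9: CGG -> R; peptide=MAR
pos 12: CUU -> L; peptide=MARL
pos 15: AAC -> N; peptide=MARLN
pos 18: only 1 nt remain (<3), stop (end of mRNA)

Answer: MARLN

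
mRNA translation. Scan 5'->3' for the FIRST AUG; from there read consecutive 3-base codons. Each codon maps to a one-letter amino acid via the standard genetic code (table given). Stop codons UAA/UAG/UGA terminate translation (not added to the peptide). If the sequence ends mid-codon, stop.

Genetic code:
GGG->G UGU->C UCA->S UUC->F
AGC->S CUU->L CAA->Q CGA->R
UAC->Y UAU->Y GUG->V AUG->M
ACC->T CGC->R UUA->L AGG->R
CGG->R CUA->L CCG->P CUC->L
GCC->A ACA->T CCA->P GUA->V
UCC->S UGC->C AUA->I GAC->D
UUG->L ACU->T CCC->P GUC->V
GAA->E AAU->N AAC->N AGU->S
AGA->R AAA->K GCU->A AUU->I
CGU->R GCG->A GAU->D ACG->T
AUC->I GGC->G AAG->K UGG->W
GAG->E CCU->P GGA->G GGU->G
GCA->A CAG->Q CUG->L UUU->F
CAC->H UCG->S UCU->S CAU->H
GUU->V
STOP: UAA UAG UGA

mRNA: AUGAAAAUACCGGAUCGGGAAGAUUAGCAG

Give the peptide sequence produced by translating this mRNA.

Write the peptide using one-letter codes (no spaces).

start AUG at pos 0
pos 0: AUG -> M; peptide=M
pos 3: AAA -> K; peptide=MK
pos 6: AUA -> I; peptide=MKI
pos 9: CCG -> P; peptide=MKIP
pos 12: GAU -> D; peptide=MKIPD
pos 15: CGG -> R; peptide=MKIPDR
pos 18: GAA -> E; peptide=MKIPDRE
pos 21: GAU -> D; peptide=MKIPDRED
pos 24: UAG -> STOP

Answer: MKIPDRED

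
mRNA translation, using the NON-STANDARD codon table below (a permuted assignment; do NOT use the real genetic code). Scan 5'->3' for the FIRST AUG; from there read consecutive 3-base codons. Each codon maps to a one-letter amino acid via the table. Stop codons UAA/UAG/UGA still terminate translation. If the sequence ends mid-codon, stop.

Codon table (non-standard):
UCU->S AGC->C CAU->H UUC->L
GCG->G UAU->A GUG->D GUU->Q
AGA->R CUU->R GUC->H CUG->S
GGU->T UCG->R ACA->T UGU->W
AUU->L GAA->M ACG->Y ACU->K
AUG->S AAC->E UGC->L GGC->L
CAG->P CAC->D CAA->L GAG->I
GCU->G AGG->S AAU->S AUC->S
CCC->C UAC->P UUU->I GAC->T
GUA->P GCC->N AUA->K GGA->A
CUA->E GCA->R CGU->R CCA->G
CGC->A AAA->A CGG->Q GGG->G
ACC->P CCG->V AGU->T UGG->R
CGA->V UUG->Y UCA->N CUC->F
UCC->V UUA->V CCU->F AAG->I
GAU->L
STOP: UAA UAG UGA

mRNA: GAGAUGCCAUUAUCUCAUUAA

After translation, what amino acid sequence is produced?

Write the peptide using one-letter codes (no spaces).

start AUG at pos 3
pos 3: AUG -> S; peptide=S
pos 6: CCA -> G; peptide=SG
pos 9: UUA -> V; peptide=SGV
pos 12: UCU -> S; peptide=SGVS
pos 15: CAU -> H; peptide=SGVSH
pos 18: UAA -> STOP

Answer: SGVSH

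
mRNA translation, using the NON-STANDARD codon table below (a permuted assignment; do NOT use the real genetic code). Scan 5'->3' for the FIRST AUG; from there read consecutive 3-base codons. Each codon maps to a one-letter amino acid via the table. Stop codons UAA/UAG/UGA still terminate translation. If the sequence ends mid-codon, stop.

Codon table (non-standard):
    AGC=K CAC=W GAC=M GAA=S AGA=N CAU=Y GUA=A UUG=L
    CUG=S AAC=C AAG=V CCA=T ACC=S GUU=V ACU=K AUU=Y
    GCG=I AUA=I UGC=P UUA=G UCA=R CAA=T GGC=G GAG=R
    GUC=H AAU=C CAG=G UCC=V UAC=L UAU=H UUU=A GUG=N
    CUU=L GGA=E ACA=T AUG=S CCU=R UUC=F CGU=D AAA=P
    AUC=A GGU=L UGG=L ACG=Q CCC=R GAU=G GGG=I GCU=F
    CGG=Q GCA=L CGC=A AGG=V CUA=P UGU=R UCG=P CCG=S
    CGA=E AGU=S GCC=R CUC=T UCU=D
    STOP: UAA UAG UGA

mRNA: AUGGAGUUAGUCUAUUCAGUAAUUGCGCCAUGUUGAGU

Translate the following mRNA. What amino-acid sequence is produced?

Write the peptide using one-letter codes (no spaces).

start AUG at pos 0
pos 0: AUG -> S; peptide=S
pos 3: GAG -> R; peptide=SR
pos 6: UUA -> G; peptide=SRG
pos 9: GUC -> H; peptide=SRGH
pos 12: UAU -> H; peptide=SRGHH
pos 15: UCA -> R; peptide=SRGHHR
pos 18: GUA -> A; peptide=SRGHHRA
pos 21: AUU -> Y; peptide=SRGHHRAY
pos 24: GCG -> I; peptide=SRGHHRAYI
pos 27: CCA -> T; peptide=SRGHHRAYIT
pos 30: UGU -> R; peptide=SRGHHRAYITR
pos 33: UGA -> STOP

Answer: SRGHHRAYITR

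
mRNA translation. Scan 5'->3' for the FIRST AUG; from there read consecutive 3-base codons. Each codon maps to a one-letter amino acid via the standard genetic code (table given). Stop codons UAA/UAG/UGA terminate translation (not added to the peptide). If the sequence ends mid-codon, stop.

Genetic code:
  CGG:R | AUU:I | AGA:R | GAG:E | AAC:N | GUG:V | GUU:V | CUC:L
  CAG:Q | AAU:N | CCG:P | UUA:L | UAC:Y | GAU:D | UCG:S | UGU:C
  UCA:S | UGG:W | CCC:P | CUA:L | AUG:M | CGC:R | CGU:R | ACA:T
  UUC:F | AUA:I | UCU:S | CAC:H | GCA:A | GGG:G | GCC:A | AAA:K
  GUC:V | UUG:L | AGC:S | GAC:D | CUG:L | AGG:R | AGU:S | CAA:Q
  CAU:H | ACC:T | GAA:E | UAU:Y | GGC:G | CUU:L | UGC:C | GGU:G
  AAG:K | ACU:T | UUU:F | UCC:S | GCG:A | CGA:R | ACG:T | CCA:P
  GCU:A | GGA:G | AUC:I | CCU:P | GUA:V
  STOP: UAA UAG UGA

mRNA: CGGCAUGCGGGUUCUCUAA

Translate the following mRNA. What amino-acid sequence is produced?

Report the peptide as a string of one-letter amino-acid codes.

start AUG at pos 4
pos 4: AUG -> M; peptide=M
pos 7: CGG -> R; peptide=MR
pos 10: GUU -> V; peptide=MRV
pos 13: CUC -> L; peptide=MRVL
pos 16: UAA -> STOP

Answer: MRVL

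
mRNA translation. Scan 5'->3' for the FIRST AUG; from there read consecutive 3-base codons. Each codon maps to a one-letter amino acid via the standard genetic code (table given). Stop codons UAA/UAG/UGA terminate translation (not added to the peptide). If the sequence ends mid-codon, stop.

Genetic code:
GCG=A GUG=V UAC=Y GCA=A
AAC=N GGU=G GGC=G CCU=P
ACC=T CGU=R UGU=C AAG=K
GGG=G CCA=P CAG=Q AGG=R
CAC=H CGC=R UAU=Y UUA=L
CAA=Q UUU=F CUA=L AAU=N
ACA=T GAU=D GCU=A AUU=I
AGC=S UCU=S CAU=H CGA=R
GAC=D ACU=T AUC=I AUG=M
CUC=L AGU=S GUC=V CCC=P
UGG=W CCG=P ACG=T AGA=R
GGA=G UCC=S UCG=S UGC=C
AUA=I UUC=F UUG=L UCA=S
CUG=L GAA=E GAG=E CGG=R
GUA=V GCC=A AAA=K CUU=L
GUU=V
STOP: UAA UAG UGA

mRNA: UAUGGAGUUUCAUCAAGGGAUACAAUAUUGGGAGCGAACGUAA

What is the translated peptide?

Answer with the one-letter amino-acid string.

Answer: MEFHQGIQYWERT

Derivation:
start AUG at pos 1
pos 1: AUG -> M; peptide=M
pos 4: GAG -> E; peptide=ME
pos 7: UUU -> F; peptide=MEF
pos 10: CAU -> H; peptide=MEFH
pos 13: CAA -> Q; peptide=MEFHQ
pos 16: GGG -> G; peptide=MEFHQG
pos 19: AUA -> I; peptide=MEFHQGI
pos 22: CAA -> Q; peptide=MEFHQGIQ
pos 25: UAU -> Y; peptide=MEFHQGIQY
pos 28: UGG -> W; peptide=MEFHQGIQYW
pos 31: GAG -> E; peptide=MEFHQGIQYWE
pos 34: CGA -> R; peptide=MEFHQGIQYWER
pos 37: ACG -> T; peptide=MEFHQGIQYWERT
pos 40: UAA -> STOP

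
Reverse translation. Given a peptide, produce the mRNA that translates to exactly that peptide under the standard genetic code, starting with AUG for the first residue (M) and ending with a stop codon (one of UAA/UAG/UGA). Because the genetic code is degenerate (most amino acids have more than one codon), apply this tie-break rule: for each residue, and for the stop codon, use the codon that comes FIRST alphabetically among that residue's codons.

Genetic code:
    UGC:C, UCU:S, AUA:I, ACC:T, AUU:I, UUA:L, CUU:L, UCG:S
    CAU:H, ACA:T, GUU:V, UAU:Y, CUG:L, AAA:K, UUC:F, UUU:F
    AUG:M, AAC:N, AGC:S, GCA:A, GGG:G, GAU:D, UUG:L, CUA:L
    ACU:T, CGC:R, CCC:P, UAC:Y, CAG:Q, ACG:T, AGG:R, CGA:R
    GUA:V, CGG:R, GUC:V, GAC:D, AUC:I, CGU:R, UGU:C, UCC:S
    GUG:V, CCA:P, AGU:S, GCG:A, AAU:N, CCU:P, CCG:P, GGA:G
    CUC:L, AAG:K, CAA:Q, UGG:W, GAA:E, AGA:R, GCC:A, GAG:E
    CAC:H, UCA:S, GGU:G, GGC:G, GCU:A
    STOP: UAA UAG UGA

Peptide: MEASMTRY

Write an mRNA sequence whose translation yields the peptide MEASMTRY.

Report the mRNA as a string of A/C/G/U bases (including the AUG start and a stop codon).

residue 1: M -> AUG (start codon)
residue 2: E codons sorted = GAA,GAG -> pick first = GAA
residue 3: A codons sorted = GCA,GCC,GCG,GCU -> pick first = GCA
residue 4: S codons sorted = AGC,AGU,UCA,UCC,UCG,UCU -> pick first = AGC
residue 5: M -> AUG (only codon)
residue 6: T codons sorted = ACA,ACC,ACG,ACU -> pick first = ACA
residue 7: R codons sorted = AGA,AGG,CGA,CGC,CGG,CGU -> pick first = AGA
residue 8: Y codons sorted = UAC,UAU -> pick first = UAC
terminator: stop codons sorted = UAA,UAG,UGA -> pick first = UAA

Answer: mRNA: AUGGAAGCAAGCAUGACAAGAUACUAA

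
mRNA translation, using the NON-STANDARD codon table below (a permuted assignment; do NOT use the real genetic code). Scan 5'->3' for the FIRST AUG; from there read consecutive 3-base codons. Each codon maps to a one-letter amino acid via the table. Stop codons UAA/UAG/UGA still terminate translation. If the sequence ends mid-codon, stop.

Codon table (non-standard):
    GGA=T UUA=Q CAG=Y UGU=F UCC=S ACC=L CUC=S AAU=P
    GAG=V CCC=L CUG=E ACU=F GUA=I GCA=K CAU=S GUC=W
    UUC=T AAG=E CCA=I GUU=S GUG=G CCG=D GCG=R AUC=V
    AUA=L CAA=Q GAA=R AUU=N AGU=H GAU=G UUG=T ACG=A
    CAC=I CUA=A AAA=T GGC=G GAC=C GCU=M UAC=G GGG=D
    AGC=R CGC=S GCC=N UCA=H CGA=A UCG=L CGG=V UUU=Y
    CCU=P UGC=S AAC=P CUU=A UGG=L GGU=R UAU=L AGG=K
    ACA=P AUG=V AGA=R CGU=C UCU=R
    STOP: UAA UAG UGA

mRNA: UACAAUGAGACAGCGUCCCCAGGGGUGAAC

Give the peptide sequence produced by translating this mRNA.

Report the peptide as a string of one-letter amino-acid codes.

Answer: VRYCLYD

Derivation:
start AUG at pos 4
pos 4: AUG -> V; peptide=V
pos 7: AGA -> R; peptide=VR
pos 10: CAG -> Y; peptide=VRY
pos 13: CGU -> C; peptide=VRYC
pos 16: CCC -> L; peptide=VRYCL
pos 19: CAG -> Y; peptide=VRYCLY
pos 22: GGG -> D; peptide=VRYCLYD
pos 25: UGA -> STOP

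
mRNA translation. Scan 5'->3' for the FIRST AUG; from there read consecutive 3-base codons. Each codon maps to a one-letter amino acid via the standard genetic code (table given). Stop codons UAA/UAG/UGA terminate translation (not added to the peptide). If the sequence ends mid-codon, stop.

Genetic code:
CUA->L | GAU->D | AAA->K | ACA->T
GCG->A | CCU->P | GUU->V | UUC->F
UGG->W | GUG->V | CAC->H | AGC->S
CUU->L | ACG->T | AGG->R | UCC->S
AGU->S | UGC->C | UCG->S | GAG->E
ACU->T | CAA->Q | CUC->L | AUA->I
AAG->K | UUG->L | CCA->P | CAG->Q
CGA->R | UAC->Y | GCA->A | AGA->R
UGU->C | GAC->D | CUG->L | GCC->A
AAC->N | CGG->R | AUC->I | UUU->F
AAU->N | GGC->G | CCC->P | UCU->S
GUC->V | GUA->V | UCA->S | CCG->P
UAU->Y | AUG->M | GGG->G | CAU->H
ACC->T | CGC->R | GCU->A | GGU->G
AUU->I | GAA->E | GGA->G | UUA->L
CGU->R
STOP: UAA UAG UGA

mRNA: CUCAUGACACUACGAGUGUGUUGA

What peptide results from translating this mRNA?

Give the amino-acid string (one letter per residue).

Answer: MTLRVC

Derivation:
start AUG at pos 3
pos 3: AUG -> M; peptide=M
pos 6: ACA -> T; peptide=MT
pos 9: CUA -> L; peptide=MTL
pos 12: CGA -> R; peptide=MTLR
pos 15: GUG -> V; peptide=MTLRV
pos 18: UGU -> C; peptide=MTLRVC
pos 21: UGA -> STOP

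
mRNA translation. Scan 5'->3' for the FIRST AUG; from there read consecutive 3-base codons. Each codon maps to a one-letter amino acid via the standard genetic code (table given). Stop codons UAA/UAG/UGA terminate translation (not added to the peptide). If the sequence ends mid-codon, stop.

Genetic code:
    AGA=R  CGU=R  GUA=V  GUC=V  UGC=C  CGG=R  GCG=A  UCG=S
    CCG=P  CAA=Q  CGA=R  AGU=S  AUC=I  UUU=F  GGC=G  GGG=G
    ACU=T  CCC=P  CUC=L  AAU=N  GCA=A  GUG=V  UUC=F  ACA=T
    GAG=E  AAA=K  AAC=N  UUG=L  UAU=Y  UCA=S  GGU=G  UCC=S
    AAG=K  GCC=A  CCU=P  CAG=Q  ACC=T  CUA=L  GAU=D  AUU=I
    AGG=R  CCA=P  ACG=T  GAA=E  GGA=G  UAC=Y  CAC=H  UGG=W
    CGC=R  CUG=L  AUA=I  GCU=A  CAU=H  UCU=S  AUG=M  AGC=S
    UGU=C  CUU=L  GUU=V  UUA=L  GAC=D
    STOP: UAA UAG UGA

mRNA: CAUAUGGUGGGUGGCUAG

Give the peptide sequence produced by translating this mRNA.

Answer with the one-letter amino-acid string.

Answer: MVGG

Derivation:
start AUG at pos 3
pos 3: AUG -> M; peptide=M
pos 6: GUG -> V; peptide=MV
pos 9: GGU -> G; peptide=MVG
pos 12: GGC -> G; peptide=MVGG
pos 15: UAG -> STOP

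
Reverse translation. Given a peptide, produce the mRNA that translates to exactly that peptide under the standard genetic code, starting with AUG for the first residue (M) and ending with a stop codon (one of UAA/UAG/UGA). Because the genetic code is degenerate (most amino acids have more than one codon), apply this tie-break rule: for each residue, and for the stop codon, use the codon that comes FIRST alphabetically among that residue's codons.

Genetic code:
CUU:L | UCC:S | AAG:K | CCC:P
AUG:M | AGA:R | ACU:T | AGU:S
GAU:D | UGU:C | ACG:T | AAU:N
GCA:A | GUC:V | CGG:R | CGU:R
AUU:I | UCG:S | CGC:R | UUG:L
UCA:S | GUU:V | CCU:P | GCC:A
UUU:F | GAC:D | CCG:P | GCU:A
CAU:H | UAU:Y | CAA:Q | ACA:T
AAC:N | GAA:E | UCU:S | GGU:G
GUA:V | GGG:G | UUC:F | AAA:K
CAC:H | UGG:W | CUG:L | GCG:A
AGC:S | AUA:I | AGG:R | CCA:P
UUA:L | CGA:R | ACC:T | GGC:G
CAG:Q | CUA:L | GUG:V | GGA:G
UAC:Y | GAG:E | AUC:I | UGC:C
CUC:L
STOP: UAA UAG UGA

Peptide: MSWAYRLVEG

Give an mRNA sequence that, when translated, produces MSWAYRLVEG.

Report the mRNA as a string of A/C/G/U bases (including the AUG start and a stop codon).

Answer: mRNA: AUGAGCUGGGCAUACAGACUAGUAGAAGGAUAA

Derivation:
residue 1: M -> AUG (start codon)
residue 2: S codons sorted = AGC,AGU,UCA,UCC,UCG,UCU -> pick first = AGC
residue 3: W -> UGG (only codon)
residue 4: A codons sorted = GCA,GCC,GCG,GCU -> pick first = GCA
residue 5: Y codons sorted = UAC,UAU -> pick first = UAC
residue 6: R codons sorted = AGA,AGG,CGA,CGC,CGG,CGU -> pick first = AGA
residue 7: L codons sorted = CUA,CUC,CUG,CUU,UUA,UUG -> pick first = CUA
residue 8: V codons sorted = GUA,GUC,GUG,GUU -> pick first = GUA
residue 9: E codons sorted = GAA,GAG -> pick first = GAA
residue 10: G codons sorted = GGA,GGC,GGG,GGU -> pick first = GGA
terminator: stop codons sorted = UAA,UAG,UGA -> pick first = UAA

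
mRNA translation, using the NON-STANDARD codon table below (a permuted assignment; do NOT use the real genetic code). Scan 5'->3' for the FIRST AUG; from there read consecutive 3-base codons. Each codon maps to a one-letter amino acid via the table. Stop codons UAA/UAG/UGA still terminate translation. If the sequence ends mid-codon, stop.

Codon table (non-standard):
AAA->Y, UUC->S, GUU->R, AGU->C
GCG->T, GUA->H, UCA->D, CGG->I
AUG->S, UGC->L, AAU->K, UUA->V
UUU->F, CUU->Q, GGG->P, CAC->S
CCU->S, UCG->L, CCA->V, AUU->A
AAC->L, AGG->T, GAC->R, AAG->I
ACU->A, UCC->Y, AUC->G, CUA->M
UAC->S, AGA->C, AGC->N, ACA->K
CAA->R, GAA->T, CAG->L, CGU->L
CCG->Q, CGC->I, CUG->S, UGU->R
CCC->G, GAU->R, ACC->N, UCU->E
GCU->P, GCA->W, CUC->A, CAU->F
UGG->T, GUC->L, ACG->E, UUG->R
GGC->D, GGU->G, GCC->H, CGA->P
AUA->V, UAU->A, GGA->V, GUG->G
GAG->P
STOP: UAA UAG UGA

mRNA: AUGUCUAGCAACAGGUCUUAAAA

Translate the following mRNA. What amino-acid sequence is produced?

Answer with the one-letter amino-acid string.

Answer: SENLTE

Derivation:
start AUG at pos 0
pos 0: AUG -> S; peptide=S
pos 3: UCU -> E; peptide=SE
pos 6: AGC -> N; peptide=SEN
pos 9: AAC -> L; peptide=SENL
pos 12: AGG -> T; peptide=SENLT
pos 15: UCU -> E; peptide=SENLTE
pos 18: UAA -> STOP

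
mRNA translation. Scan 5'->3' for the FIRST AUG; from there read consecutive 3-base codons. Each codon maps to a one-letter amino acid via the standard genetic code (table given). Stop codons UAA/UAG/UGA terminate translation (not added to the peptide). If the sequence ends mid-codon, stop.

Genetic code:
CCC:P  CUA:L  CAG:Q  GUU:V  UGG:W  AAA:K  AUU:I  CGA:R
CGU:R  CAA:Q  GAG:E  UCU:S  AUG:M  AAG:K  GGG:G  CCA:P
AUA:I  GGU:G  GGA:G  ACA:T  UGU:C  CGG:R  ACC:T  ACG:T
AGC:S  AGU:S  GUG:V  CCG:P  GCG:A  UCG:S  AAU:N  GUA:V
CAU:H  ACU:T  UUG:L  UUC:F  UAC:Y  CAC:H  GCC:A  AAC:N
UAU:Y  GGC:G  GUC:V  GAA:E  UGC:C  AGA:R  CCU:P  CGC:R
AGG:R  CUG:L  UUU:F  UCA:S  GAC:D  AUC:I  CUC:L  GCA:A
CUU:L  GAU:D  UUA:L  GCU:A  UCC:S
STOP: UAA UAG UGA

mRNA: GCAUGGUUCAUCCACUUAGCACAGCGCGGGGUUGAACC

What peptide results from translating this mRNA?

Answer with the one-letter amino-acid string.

Answer: MVHPLSTARG

Derivation:
start AUG at pos 2
pos 2: AUG -> M; peptide=M
pos 5: GUU -> V; peptide=MV
pos 8: CAU -> H; peptide=MVH
pos 11: CCA -> P; peptide=MVHP
pos 14: CUU -> L; peptide=MVHPL
pos 17: AGC -> S; peptide=MVHPLS
pos 20: ACA -> T; peptide=MVHPLST
pos 23: GCG -> A; peptide=MVHPLSTA
pos 26: CGG -> R; peptide=MVHPLSTAR
pos 29: GGU -> G; peptide=MVHPLSTARG
pos 32: UGA -> STOP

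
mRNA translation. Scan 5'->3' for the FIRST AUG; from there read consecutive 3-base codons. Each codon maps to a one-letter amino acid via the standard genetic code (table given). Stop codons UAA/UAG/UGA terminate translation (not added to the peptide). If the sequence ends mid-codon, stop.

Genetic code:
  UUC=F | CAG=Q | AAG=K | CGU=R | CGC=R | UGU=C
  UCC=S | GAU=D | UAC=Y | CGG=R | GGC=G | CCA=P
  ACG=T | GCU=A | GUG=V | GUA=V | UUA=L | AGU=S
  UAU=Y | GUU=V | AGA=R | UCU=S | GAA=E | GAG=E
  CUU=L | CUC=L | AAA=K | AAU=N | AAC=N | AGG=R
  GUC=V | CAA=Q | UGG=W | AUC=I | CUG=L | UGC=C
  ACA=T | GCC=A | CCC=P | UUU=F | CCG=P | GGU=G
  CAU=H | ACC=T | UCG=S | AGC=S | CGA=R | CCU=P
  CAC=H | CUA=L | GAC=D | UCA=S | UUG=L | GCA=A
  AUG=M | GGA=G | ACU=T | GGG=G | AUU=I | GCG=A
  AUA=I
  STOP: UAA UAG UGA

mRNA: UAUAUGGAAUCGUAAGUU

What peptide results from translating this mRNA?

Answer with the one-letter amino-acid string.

start AUG at pos 3
pos 3: AUG -> M; peptide=M
pos 6: GAA -> E; peptide=ME
pos 9: UCG -> S; peptide=MES
pos 12: UAA -> STOP

Answer: MES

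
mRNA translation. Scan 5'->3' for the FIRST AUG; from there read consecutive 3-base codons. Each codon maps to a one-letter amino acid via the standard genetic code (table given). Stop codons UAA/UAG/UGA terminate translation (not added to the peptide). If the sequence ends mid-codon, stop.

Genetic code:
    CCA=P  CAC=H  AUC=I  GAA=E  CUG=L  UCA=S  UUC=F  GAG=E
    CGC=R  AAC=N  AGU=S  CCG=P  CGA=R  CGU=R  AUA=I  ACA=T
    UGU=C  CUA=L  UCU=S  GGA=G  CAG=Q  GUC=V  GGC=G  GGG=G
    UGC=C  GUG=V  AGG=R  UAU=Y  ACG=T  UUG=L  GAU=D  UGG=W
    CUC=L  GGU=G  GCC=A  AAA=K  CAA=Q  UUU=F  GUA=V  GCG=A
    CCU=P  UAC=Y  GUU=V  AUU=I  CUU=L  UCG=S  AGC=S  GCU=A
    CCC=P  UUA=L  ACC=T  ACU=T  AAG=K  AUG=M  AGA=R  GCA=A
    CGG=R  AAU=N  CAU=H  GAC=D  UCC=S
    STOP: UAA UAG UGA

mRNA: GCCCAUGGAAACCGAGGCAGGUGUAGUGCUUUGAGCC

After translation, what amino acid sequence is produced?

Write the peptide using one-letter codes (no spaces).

start AUG at pos 4
pos 4: AUG -> M; peptide=M
pos 7: GAA -> E; peptide=ME
pos 10: ACC -> T; peptide=MET
pos 13: GAG -> E; peptide=METE
pos 16: GCA -> A; peptide=METEA
pos 19: GGU -> G; peptide=METEAG
pos 22: GUA -> V; peptide=METEAGV
pos 25: GUG -> V; peptide=METEAGVV
pos 28: CUU -> L; peptide=METEAGVVL
pos 31: UGA -> STOP

Answer: METEAGVVL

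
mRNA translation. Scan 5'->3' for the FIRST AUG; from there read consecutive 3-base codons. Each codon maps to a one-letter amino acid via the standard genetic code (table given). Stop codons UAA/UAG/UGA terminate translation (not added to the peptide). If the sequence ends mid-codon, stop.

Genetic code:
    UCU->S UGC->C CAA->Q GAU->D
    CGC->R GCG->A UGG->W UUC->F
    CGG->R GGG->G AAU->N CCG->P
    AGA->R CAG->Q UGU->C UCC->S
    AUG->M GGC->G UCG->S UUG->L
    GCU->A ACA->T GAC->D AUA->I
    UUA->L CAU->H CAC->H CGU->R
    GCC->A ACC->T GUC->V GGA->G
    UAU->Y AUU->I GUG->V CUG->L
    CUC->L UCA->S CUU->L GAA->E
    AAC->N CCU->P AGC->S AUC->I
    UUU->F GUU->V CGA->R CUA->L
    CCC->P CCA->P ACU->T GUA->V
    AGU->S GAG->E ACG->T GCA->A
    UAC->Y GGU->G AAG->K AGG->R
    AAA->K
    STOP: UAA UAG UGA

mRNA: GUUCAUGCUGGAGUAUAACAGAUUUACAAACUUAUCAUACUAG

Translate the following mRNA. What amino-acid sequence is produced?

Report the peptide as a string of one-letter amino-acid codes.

start AUG at pos 4
pos 4: AUG -> M; peptide=M
pos 7: CUG -> L; peptide=ML
pos 10: GAG -> E; peptide=MLE
pos 13: UAU -> Y; peptide=MLEY
pos 16: AAC -> N; peptide=MLEYN
pos 19: AGA -> R; peptide=MLEYNR
pos 22: UUU -> F; peptide=MLEYNRF
pos 25: ACA -> T; peptide=MLEYNRFT
pos 28: AAC -> N; peptide=MLEYNRFTN
pos 31: UUA -> L; peptide=MLEYNRFTNL
pos 34: UCA -> S; peptide=MLEYNRFTNLS
pos 37: UAC -> Y; peptide=MLEYNRFTNLSY
pos 40: UAG -> STOP

Answer: MLEYNRFTNLSY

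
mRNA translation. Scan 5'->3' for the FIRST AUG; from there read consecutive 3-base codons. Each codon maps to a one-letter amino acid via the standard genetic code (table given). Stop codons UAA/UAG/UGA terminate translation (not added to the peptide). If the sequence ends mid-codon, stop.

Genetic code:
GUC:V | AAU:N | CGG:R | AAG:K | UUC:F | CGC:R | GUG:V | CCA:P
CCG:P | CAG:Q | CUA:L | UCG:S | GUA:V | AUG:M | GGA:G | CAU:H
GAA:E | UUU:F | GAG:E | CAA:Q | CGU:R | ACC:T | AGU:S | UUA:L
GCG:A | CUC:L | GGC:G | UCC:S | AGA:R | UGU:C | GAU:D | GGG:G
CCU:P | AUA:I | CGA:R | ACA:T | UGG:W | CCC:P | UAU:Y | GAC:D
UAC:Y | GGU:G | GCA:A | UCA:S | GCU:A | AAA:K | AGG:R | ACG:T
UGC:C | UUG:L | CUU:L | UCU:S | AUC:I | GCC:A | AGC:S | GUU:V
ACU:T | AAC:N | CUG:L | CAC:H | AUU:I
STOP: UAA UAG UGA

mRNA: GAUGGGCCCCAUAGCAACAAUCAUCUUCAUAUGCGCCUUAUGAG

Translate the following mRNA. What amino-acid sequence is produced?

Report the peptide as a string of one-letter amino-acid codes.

Answer: MGPIATIIFICAL

Derivation:
start AUG at pos 1
pos 1: AUG -> M; peptide=M
pos 4: GGC -> G; peptide=MG
pos 7: CCC -> P; peptide=MGP
pos 10: AUA -> I; peptide=MGPI
pos 13: GCA -> A; peptide=MGPIA
pos 16: ACA -> T; peptide=MGPIAT
pos 19: AUC -> I; peptide=MGPIATI
pos 22: AUC -> I; peptide=MGPIATII
pos 25: UUC -> F; peptide=MGPIATIIF
pos 28: AUA -> I; peptide=MGPIATIIFI
pos 31: UGC -> C; peptide=MGPIATIIFIC
pos 34: GCC -> A; peptide=MGPIATIIFICA
pos 37: UUA -> L; peptide=MGPIATIIFICAL
pos 40: UGA -> STOP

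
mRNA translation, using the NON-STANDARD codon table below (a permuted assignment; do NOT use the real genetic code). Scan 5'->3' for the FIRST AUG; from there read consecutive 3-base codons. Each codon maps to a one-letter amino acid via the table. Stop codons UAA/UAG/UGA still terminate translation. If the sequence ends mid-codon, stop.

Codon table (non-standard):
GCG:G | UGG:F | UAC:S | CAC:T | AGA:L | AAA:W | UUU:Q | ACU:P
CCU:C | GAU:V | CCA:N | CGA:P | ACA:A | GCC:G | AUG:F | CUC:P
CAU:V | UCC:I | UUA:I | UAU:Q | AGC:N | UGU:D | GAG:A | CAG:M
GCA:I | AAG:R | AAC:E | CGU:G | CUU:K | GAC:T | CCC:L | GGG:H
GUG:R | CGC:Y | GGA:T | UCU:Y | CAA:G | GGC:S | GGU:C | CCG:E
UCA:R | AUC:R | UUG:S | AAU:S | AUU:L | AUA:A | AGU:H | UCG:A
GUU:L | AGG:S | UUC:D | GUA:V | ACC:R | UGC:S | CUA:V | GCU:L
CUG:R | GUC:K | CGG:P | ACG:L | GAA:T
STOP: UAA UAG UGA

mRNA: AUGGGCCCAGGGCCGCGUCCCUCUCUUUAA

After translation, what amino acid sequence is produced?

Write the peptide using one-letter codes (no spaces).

Answer: FSNHEGLYK

Derivation:
start AUG at pos 0
pos 0: AUG -> F; peptide=F
pos 3: GGC -> S; peptide=FS
pos 6: CCA -> N; peptide=FSN
pos 9: GGG -> H; peptide=FSNH
pos 12: CCG -> E; peptide=FSNHE
pos 15: CGU -> G; peptide=FSNHEG
pos 18: CCC -> L; peptide=FSNHEGL
pos 21: UCU -> Y; peptide=FSNHEGLY
pos 24: CUU -> K; peptide=FSNHEGLYK
pos 27: UAA -> STOP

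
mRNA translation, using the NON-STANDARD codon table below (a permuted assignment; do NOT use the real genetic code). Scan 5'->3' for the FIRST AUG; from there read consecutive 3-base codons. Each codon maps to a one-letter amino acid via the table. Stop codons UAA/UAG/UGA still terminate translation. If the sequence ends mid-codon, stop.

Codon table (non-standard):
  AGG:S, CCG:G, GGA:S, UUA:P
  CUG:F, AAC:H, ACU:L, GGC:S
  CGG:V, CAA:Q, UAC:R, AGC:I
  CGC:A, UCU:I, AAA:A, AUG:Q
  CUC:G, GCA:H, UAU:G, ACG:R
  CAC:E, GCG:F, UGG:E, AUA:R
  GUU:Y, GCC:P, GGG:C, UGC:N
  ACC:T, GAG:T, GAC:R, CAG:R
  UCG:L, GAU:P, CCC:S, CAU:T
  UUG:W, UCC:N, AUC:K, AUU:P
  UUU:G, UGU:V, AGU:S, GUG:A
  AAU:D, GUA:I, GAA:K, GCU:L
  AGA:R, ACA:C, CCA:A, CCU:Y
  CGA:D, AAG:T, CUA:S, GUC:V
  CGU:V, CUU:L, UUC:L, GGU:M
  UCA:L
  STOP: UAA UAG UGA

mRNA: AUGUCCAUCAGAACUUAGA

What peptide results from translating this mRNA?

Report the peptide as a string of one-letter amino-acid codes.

Answer: QNKRL

Derivation:
start AUG at pos 0
pos 0: AUG -> Q; peptide=Q
pos 3: UCC -> N; peptide=QN
pos 6: AUC -> K; peptide=QNK
pos 9: AGA -> R; peptide=QNKR
pos 12: ACU -> L; peptide=QNKRL
pos 15: UAG -> STOP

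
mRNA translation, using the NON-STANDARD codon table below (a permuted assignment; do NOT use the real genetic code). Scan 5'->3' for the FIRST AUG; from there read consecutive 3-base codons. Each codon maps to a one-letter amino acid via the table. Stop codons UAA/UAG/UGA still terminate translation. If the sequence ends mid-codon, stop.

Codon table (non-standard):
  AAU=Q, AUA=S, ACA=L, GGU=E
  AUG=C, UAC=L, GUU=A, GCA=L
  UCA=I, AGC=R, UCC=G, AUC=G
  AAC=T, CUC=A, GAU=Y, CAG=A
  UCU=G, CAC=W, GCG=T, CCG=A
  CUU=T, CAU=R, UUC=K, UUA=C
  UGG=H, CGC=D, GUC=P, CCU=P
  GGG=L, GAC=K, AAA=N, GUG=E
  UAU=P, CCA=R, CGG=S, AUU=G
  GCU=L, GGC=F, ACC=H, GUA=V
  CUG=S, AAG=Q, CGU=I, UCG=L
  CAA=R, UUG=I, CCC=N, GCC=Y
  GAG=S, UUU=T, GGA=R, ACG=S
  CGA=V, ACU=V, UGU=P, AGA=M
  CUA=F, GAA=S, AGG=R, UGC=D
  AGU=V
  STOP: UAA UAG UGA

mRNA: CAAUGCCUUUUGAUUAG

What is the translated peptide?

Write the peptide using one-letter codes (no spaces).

Answer: CPTY

Derivation:
start AUG at pos 2
pos 2: AUG -> C; peptide=C
pos 5: CCU -> P; peptide=CP
pos 8: UUU -> T; peptide=CPT
pos 11: GAU -> Y; peptide=CPTY
pos 14: UAG -> STOP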